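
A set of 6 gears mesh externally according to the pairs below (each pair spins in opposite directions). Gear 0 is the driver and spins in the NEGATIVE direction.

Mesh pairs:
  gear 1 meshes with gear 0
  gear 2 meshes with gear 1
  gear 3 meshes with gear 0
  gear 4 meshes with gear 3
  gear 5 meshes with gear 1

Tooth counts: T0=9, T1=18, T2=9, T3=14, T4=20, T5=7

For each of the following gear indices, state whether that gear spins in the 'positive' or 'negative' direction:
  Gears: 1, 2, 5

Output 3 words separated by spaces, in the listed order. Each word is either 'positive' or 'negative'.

Gear 0 (driver): negative (depth 0)
  gear 1: meshes with gear 0 -> depth 1 -> positive (opposite of gear 0)
  gear 2: meshes with gear 1 -> depth 2 -> negative (opposite of gear 1)
  gear 3: meshes with gear 0 -> depth 1 -> positive (opposite of gear 0)
  gear 4: meshes with gear 3 -> depth 2 -> negative (opposite of gear 3)
  gear 5: meshes with gear 1 -> depth 2 -> negative (opposite of gear 1)
Queried indices 1, 2, 5 -> positive, negative, negative

Answer: positive negative negative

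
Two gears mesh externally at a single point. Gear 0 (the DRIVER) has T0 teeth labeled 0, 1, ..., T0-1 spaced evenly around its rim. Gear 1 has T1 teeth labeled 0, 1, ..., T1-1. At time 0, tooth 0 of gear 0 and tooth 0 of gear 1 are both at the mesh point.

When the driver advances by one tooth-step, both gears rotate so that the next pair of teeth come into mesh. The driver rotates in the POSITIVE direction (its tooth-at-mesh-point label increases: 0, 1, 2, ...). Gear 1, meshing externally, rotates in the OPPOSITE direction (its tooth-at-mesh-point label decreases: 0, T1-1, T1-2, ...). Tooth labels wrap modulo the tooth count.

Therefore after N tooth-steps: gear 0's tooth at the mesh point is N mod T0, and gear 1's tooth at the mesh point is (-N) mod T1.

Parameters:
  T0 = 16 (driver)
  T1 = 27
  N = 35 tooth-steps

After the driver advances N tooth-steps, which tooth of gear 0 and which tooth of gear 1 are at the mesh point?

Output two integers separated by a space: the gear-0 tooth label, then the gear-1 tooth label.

Gear 0 (driver, T0=16): tooth at mesh = N mod T0
  35 = 2 * 16 + 3, so 35 mod 16 = 3
  gear 0 tooth = 3
Gear 1 (driven, T1=27): tooth at mesh = (-N) mod T1
  35 = 1 * 27 + 8, so 35 mod 27 = 8
  (-35) mod 27 = (-8) mod 27 = 27 - 8 = 19
Mesh after 35 steps: gear-0 tooth 3 meets gear-1 tooth 19

Answer: 3 19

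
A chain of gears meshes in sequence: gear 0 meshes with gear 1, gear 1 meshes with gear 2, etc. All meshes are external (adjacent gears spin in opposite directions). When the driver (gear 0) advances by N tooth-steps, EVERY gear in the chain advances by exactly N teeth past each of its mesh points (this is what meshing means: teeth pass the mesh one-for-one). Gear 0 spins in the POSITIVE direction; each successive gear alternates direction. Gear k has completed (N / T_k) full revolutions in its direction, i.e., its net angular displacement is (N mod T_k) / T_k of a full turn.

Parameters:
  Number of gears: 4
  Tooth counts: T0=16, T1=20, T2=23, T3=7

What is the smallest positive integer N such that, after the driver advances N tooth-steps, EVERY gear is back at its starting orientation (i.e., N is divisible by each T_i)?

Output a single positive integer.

Gear k returns to start when N is a multiple of T_k.
All gears at start simultaneously when N is a common multiple of [16, 20, 23, 7]; the smallest such N is lcm(16, 20, 23, 7).
Start: lcm = T0 = 16
Fold in T1=20: gcd(16, 20) = 4; lcm(16, 20) = 16 * 20 / 4 = 320 / 4 = 80
Fold in T2=23: gcd(80, 23) = 1; lcm(80, 23) = 80 * 23 / 1 = 1840 / 1 = 1840
Fold in T3=7: gcd(1840, 7) = 1; lcm(1840, 7) = 1840 * 7 / 1 = 12880 / 1 = 12880
Full cycle length = 12880

Answer: 12880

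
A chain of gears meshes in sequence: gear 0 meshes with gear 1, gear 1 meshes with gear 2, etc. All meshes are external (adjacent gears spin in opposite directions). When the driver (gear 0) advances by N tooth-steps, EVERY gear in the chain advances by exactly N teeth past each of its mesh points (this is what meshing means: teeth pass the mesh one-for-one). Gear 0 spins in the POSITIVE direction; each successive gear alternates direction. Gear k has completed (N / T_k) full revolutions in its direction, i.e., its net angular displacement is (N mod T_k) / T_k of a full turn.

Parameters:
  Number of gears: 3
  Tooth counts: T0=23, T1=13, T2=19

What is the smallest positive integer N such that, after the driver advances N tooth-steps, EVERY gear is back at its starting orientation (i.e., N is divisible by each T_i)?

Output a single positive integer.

Gear k returns to start when N is a multiple of T_k.
All gears at start simultaneously when N is a common multiple of [23, 13, 19]; the smallest such N is lcm(23, 13, 19).
Start: lcm = T0 = 23
Fold in T1=13: gcd(23, 13) = 1; lcm(23, 13) = 23 * 13 / 1 = 299 / 1 = 299
Fold in T2=19: gcd(299, 19) = 1; lcm(299, 19) = 299 * 19 / 1 = 5681 / 1 = 5681
Full cycle length = 5681

Answer: 5681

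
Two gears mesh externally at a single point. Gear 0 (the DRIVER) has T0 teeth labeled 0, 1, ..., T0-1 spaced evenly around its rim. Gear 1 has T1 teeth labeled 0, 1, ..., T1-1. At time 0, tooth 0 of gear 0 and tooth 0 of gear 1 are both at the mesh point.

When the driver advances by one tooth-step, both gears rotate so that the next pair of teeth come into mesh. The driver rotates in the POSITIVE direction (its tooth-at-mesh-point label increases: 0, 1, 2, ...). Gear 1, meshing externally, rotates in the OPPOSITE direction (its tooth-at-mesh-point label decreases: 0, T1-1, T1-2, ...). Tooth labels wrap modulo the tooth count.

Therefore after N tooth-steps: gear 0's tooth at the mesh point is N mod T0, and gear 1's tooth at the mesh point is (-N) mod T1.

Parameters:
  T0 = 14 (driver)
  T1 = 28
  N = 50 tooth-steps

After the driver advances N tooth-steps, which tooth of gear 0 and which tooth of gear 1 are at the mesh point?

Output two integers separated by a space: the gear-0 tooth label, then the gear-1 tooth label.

Answer: 8 6

Derivation:
Gear 0 (driver, T0=14): tooth at mesh = N mod T0
  50 = 3 * 14 + 8, so 50 mod 14 = 8
  gear 0 tooth = 8
Gear 1 (driven, T1=28): tooth at mesh = (-N) mod T1
  50 = 1 * 28 + 22, so 50 mod 28 = 22
  (-50) mod 28 = (-22) mod 28 = 28 - 22 = 6
Mesh after 50 steps: gear-0 tooth 8 meets gear-1 tooth 6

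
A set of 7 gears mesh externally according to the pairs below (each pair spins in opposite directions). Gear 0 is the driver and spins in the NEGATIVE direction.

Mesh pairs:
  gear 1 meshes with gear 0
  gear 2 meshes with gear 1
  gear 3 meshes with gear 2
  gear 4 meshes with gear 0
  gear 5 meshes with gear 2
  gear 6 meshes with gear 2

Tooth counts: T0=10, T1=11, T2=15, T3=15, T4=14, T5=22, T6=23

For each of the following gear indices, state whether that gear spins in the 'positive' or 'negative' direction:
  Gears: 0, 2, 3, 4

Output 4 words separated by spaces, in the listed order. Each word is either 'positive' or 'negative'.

Gear 0 (driver): negative (depth 0)
  gear 1: meshes with gear 0 -> depth 1 -> positive (opposite of gear 0)
  gear 2: meshes with gear 1 -> depth 2 -> negative (opposite of gear 1)
  gear 3: meshes with gear 2 -> depth 3 -> positive (opposite of gear 2)
  gear 4: meshes with gear 0 -> depth 1 -> positive (opposite of gear 0)
  gear 5: meshes with gear 2 -> depth 3 -> positive (opposite of gear 2)
  gear 6: meshes with gear 2 -> depth 3 -> positive (opposite of gear 2)
Queried indices 0, 2, 3, 4 -> negative, negative, positive, positive

Answer: negative negative positive positive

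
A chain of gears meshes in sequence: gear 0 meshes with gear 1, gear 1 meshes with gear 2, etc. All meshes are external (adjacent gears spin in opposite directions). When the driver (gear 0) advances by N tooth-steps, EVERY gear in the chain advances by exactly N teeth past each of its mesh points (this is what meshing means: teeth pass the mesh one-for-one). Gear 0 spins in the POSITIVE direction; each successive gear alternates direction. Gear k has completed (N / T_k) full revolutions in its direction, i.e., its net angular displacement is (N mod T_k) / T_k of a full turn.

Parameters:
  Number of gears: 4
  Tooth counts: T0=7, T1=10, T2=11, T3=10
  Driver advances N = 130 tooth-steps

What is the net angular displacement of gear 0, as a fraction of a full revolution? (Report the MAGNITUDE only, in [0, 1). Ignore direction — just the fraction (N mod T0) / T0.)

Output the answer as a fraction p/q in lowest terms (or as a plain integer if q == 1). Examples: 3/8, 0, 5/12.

Answer: 4/7

Derivation:
Chain of 4 gears, tooth counts: [7, 10, 11, 10]
  gear 0: T0=7, direction=positive, advance = 130 mod 7 = 4 teeth = 4/7 turn
  gear 1: T1=10, direction=negative, advance = 130 mod 10 = 0 teeth = 0/10 turn
  gear 2: T2=11, direction=positive, advance = 130 mod 11 = 9 teeth = 9/11 turn
  gear 3: T3=10, direction=negative, advance = 130 mod 10 = 0 teeth = 0/10 turn
Gear 0: 130 mod 7 = 4
Fraction = 4 / 7 = 4/7 (gcd(4,7)=1) = 4/7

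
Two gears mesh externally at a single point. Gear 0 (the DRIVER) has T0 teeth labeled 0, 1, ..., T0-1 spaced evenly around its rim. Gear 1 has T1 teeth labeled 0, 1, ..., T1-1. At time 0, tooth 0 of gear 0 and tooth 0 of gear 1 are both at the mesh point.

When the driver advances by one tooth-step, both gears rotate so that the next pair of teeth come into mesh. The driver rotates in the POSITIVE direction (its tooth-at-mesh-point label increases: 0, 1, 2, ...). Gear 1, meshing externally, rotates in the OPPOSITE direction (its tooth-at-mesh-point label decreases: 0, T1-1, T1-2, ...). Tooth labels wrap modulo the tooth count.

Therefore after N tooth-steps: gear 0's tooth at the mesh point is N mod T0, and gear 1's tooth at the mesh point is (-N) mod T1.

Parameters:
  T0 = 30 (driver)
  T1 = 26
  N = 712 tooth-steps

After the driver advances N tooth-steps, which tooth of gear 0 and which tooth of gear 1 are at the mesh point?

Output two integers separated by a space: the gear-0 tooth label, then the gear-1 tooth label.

Gear 0 (driver, T0=30): tooth at mesh = N mod T0
  712 = 23 * 30 + 22, so 712 mod 30 = 22
  gear 0 tooth = 22
Gear 1 (driven, T1=26): tooth at mesh = (-N) mod T1
  712 = 27 * 26 + 10, so 712 mod 26 = 10
  (-712) mod 26 = (-10) mod 26 = 26 - 10 = 16
Mesh after 712 steps: gear-0 tooth 22 meets gear-1 tooth 16

Answer: 22 16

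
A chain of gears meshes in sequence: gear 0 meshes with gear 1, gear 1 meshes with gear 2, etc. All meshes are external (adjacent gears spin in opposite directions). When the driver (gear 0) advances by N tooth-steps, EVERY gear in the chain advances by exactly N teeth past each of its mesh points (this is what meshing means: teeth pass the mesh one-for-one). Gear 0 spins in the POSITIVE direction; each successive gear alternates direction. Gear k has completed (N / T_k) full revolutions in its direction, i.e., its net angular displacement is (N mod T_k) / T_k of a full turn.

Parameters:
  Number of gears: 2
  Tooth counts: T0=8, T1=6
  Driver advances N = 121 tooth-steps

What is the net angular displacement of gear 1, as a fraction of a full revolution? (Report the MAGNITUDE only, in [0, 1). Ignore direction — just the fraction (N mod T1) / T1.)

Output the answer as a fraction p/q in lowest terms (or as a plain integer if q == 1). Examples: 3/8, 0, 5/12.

Answer: 1/6

Derivation:
Chain of 2 gears, tooth counts: [8, 6]
  gear 0: T0=8, direction=positive, advance = 121 mod 8 = 1 teeth = 1/8 turn
  gear 1: T1=6, direction=negative, advance = 121 mod 6 = 1 teeth = 1/6 turn
Gear 1: 121 mod 6 = 1
Fraction = 1 / 6 = 1/6 (gcd(1,6)=1) = 1/6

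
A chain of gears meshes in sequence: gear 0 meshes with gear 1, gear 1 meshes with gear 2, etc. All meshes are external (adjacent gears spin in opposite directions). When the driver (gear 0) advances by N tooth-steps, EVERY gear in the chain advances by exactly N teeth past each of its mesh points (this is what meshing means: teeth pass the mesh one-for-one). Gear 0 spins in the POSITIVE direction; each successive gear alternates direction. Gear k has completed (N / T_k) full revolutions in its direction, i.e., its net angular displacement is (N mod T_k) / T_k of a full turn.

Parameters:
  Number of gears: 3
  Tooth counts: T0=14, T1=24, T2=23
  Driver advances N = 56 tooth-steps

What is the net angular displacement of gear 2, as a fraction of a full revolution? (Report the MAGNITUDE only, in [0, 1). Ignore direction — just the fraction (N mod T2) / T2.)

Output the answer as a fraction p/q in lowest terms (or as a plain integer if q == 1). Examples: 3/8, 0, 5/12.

Chain of 3 gears, tooth counts: [14, 24, 23]
  gear 0: T0=14, direction=positive, advance = 56 mod 14 = 0 teeth = 0/14 turn
  gear 1: T1=24, direction=negative, advance = 56 mod 24 = 8 teeth = 8/24 turn
  gear 2: T2=23, direction=positive, advance = 56 mod 23 = 10 teeth = 10/23 turn
Gear 2: 56 mod 23 = 10
Fraction = 10 / 23 = 10/23 (gcd(10,23)=1) = 10/23

Answer: 10/23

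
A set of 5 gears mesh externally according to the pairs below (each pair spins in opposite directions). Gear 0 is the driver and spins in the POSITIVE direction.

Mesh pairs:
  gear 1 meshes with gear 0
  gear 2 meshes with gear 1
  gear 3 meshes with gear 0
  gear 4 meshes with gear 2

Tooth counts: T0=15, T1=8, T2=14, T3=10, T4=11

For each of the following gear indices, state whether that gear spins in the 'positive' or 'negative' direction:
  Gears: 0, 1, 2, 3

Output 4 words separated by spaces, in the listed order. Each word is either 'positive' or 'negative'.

Gear 0 (driver): positive (depth 0)
  gear 1: meshes with gear 0 -> depth 1 -> negative (opposite of gear 0)
  gear 2: meshes with gear 1 -> depth 2 -> positive (opposite of gear 1)
  gear 3: meshes with gear 0 -> depth 1 -> negative (opposite of gear 0)
  gear 4: meshes with gear 2 -> depth 3 -> negative (opposite of gear 2)
Queried indices 0, 1, 2, 3 -> positive, negative, positive, negative

Answer: positive negative positive negative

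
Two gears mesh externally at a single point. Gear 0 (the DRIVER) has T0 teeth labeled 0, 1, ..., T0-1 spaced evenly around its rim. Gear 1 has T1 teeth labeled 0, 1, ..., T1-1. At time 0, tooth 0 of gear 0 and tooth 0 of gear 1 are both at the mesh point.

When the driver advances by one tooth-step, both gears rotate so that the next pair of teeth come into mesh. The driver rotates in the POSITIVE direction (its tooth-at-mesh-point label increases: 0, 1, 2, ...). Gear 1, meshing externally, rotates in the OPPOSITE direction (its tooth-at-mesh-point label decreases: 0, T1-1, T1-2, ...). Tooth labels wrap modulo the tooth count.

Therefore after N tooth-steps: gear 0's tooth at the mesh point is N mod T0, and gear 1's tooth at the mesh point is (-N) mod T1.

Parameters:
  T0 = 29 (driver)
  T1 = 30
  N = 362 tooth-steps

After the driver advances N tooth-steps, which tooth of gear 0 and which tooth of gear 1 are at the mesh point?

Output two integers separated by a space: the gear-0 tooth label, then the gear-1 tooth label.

Answer: 14 28

Derivation:
Gear 0 (driver, T0=29): tooth at mesh = N mod T0
  362 = 12 * 29 + 14, so 362 mod 29 = 14
  gear 0 tooth = 14
Gear 1 (driven, T1=30): tooth at mesh = (-N) mod T1
  362 = 12 * 30 + 2, so 362 mod 30 = 2
  (-362) mod 30 = (-2) mod 30 = 30 - 2 = 28
Mesh after 362 steps: gear-0 tooth 14 meets gear-1 tooth 28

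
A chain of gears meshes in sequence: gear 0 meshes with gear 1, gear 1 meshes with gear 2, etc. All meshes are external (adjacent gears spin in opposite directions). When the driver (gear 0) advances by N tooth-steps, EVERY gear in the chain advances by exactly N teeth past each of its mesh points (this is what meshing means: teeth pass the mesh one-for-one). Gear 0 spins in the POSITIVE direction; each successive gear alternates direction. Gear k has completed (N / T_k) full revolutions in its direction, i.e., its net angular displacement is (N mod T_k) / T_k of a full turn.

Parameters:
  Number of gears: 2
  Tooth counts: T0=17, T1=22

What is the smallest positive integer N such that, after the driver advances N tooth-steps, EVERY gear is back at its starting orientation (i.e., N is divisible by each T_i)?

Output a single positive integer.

Gear k returns to start when N is a multiple of T_k.
All gears at start simultaneously when N is a common multiple of [17, 22]; the smallest such N is lcm(17, 22).
Start: lcm = T0 = 17
Fold in T1=22: gcd(17, 22) = 1; lcm(17, 22) = 17 * 22 / 1 = 374 / 1 = 374
Full cycle length = 374

Answer: 374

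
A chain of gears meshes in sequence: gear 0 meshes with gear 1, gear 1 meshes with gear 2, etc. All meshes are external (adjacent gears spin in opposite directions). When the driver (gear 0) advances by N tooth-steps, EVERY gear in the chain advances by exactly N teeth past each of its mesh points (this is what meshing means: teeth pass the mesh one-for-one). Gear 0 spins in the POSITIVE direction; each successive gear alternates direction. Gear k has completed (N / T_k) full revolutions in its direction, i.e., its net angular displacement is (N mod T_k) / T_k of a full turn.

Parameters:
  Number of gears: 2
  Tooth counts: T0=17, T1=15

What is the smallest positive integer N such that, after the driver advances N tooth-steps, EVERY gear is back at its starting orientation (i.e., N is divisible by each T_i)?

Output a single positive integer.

Gear k returns to start when N is a multiple of T_k.
All gears at start simultaneously when N is a common multiple of [17, 15]; the smallest such N is lcm(17, 15).
Start: lcm = T0 = 17
Fold in T1=15: gcd(17, 15) = 1; lcm(17, 15) = 17 * 15 / 1 = 255 / 1 = 255
Full cycle length = 255

Answer: 255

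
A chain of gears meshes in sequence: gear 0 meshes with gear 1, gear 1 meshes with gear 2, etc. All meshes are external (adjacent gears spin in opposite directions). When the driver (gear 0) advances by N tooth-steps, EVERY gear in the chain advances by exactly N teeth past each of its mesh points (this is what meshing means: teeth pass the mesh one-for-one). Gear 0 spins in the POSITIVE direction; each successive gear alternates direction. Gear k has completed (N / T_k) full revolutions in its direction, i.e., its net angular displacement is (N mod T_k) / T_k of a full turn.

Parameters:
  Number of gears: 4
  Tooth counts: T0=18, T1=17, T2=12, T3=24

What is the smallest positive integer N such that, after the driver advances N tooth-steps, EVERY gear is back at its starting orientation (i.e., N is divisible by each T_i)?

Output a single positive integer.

Answer: 1224

Derivation:
Gear k returns to start when N is a multiple of T_k.
All gears at start simultaneously when N is a common multiple of [18, 17, 12, 24]; the smallest such N is lcm(18, 17, 12, 24).
Start: lcm = T0 = 18
Fold in T1=17: gcd(18, 17) = 1; lcm(18, 17) = 18 * 17 / 1 = 306 / 1 = 306
Fold in T2=12: gcd(306, 12) = 6; lcm(306, 12) = 306 * 12 / 6 = 3672 / 6 = 612
Fold in T3=24: gcd(612, 24) = 12; lcm(612, 24) = 612 * 24 / 12 = 14688 / 12 = 1224
Full cycle length = 1224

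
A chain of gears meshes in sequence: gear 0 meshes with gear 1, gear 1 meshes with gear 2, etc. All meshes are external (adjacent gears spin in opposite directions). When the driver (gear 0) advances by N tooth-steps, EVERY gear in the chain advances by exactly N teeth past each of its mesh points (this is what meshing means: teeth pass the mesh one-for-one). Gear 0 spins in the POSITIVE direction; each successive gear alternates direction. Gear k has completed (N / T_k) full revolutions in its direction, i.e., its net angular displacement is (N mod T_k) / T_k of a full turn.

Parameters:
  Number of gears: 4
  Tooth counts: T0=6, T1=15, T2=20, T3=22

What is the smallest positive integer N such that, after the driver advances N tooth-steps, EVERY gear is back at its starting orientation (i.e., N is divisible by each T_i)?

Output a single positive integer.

Gear k returns to start when N is a multiple of T_k.
All gears at start simultaneously when N is a common multiple of [6, 15, 20, 22]; the smallest such N is lcm(6, 15, 20, 22).
Start: lcm = T0 = 6
Fold in T1=15: gcd(6, 15) = 3; lcm(6, 15) = 6 * 15 / 3 = 90 / 3 = 30
Fold in T2=20: gcd(30, 20) = 10; lcm(30, 20) = 30 * 20 / 10 = 600 / 10 = 60
Fold in T3=22: gcd(60, 22) = 2; lcm(60, 22) = 60 * 22 / 2 = 1320 / 2 = 660
Full cycle length = 660

Answer: 660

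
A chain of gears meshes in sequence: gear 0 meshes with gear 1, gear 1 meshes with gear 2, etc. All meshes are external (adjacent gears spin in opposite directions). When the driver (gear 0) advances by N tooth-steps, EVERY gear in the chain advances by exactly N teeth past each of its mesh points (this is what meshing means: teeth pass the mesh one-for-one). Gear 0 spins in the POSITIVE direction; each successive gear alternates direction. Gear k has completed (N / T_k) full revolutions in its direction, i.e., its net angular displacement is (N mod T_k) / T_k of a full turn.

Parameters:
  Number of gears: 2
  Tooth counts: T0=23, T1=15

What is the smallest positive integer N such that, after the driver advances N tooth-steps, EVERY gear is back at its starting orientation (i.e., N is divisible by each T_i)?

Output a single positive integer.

Gear k returns to start when N is a multiple of T_k.
All gears at start simultaneously when N is a common multiple of [23, 15]; the smallest such N is lcm(23, 15).
Start: lcm = T0 = 23
Fold in T1=15: gcd(23, 15) = 1; lcm(23, 15) = 23 * 15 / 1 = 345 / 1 = 345
Full cycle length = 345

Answer: 345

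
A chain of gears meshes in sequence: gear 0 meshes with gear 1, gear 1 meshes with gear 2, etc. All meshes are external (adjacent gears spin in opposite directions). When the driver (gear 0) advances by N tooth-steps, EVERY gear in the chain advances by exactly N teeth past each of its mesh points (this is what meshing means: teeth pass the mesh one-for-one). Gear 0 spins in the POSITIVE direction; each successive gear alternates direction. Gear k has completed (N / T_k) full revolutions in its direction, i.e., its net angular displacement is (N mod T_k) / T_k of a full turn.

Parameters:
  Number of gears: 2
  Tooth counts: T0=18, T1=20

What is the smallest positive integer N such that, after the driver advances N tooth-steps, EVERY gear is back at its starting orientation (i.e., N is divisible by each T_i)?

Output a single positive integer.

Gear k returns to start when N is a multiple of T_k.
All gears at start simultaneously when N is a common multiple of [18, 20]; the smallest such N is lcm(18, 20).
Start: lcm = T0 = 18
Fold in T1=20: gcd(18, 20) = 2; lcm(18, 20) = 18 * 20 / 2 = 360 / 2 = 180
Full cycle length = 180

Answer: 180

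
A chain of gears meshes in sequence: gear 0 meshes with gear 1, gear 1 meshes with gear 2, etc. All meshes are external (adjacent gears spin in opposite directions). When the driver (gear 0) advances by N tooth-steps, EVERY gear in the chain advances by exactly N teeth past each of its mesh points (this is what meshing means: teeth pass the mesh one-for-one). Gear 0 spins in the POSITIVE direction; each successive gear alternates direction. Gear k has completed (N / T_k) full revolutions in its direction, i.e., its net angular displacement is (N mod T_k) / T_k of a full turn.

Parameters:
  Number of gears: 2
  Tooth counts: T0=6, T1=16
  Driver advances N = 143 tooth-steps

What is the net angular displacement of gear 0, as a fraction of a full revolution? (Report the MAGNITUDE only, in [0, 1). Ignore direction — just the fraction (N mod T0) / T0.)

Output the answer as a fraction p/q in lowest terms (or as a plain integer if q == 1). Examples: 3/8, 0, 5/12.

Chain of 2 gears, tooth counts: [6, 16]
  gear 0: T0=6, direction=positive, advance = 143 mod 6 = 5 teeth = 5/6 turn
  gear 1: T1=16, direction=negative, advance = 143 mod 16 = 15 teeth = 15/16 turn
Gear 0: 143 mod 6 = 5
Fraction = 5 / 6 = 5/6 (gcd(5,6)=1) = 5/6

Answer: 5/6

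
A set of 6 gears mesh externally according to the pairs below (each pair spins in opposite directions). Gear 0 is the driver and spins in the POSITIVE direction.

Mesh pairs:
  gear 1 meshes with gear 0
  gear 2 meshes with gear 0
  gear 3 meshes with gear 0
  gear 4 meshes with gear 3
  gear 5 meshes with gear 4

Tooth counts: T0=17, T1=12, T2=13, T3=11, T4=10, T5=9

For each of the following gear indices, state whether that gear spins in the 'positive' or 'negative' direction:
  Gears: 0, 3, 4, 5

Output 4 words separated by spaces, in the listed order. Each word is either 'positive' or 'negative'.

Answer: positive negative positive negative

Derivation:
Gear 0 (driver): positive (depth 0)
  gear 1: meshes with gear 0 -> depth 1 -> negative (opposite of gear 0)
  gear 2: meshes with gear 0 -> depth 1 -> negative (opposite of gear 0)
  gear 3: meshes with gear 0 -> depth 1 -> negative (opposite of gear 0)
  gear 4: meshes with gear 3 -> depth 2 -> positive (opposite of gear 3)
  gear 5: meshes with gear 4 -> depth 3 -> negative (opposite of gear 4)
Queried indices 0, 3, 4, 5 -> positive, negative, positive, negative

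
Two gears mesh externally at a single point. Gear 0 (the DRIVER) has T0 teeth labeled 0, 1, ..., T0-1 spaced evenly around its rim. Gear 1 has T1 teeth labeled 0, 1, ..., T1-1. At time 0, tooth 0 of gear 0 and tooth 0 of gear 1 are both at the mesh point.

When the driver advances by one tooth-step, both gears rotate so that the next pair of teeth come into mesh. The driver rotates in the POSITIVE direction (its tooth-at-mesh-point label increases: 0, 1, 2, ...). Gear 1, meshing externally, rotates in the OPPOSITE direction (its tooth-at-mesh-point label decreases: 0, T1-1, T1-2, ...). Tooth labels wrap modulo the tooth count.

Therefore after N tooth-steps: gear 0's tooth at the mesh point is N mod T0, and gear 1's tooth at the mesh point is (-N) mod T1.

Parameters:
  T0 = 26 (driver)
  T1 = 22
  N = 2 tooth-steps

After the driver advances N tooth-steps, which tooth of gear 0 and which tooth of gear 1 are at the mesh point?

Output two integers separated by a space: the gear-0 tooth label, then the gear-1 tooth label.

Answer: 2 20

Derivation:
Gear 0 (driver, T0=26): tooth at mesh = N mod T0
  2 = 0 * 26 + 2, so 2 mod 26 = 2
  gear 0 tooth = 2
Gear 1 (driven, T1=22): tooth at mesh = (-N) mod T1
  2 = 0 * 22 + 2, so 2 mod 22 = 2
  (-2) mod 22 = (-2) mod 22 = 22 - 2 = 20
Mesh after 2 steps: gear-0 tooth 2 meets gear-1 tooth 20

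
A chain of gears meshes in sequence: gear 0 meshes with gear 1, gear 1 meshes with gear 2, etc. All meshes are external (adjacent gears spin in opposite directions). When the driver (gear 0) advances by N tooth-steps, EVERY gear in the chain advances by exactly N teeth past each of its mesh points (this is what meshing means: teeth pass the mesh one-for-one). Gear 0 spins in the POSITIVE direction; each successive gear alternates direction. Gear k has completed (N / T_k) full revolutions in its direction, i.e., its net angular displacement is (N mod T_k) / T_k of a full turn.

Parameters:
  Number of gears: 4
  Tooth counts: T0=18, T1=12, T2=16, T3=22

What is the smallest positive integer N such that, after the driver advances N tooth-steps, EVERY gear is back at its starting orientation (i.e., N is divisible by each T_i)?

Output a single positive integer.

Gear k returns to start when N is a multiple of T_k.
All gears at start simultaneously when N is a common multiple of [18, 12, 16, 22]; the smallest such N is lcm(18, 12, 16, 22).
Start: lcm = T0 = 18
Fold in T1=12: gcd(18, 12) = 6; lcm(18, 12) = 18 * 12 / 6 = 216 / 6 = 36
Fold in T2=16: gcd(36, 16) = 4; lcm(36, 16) = 36 * 16 / 4 = 576 / 4 = 144
Fold in T3=22: gcd(144, 22) = 2; lcm(144, 22) = 144 * 22 / 2 = 3168 / 2 = 1584
Full cycle length = 1584

Answer: 1584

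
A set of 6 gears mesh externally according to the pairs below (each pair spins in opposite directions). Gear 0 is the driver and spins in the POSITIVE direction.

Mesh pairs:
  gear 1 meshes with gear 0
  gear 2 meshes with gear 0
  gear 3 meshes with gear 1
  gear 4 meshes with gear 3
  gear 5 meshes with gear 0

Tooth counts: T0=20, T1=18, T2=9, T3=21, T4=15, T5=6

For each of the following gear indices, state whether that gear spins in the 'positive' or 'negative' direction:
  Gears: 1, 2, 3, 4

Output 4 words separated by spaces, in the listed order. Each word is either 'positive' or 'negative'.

Gear 0 (driver): positive (depth 0)
  gear 1: meshes with gear 0 -> depth 1 -> negative (opposite of gear 0)
  gear 2: meshes with gear 0 -> depth 1 -> negative (opposite of gear 0)
  gear 3: meshes with gear 1 -> depth 2 -> positive (opposite of gear 1)
  gear 4: meshes with gear 3 -> depth 3 -> negative (opposite of gear 3)
  gear 5: meshes with gear 0 -> depth 1 -> negative (opposite of gear 0)
Queried indices 1, 2, 3, 4 -> negative, negative, positive, negative

Answer: negative negative positive negative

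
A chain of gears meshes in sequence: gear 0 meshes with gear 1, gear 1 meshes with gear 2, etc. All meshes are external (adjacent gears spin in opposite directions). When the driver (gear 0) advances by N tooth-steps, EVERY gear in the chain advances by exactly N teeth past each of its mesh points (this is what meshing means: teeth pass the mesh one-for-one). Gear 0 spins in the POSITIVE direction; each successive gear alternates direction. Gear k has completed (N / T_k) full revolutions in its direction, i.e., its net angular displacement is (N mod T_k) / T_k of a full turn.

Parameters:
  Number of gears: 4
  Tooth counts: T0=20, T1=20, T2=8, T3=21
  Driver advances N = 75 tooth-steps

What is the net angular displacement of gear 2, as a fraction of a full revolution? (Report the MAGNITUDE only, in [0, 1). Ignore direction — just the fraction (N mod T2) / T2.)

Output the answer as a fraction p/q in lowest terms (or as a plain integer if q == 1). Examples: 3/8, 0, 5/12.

Chain of 4 gears, tooth counts: [20, 20, 8, 21]
  gear 0: T0=20, direction=positive, advance = 75 mod 20 = 15 teeth = 15/20 turn
  gear 1: T1=20, direction=negative, advance = 75 mod 20 = 15 teeth = 15/20 turn
  gear 2: T2=8, direction=positive, advance = 75 mod 8 = 3 teeth = 3/8 turn
  gear 3: T3=21, direction=negative, advance = 75 mod 21 = 12 teeth = 12/21 turn
Gear 2: 75 mod 8 = 3
Fraction = 3 / 8 = 3/8 (gcd(3,8)=1) = 3/8

Answer: 3/8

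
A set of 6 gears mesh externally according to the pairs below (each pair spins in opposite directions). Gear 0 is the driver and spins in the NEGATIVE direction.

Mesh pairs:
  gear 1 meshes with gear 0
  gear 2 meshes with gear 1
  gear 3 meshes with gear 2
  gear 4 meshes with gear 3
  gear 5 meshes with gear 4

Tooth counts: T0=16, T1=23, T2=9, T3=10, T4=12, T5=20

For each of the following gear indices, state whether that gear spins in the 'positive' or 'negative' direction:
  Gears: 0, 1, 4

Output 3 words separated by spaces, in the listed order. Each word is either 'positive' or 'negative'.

Gear 0 (driver): negative (depth 0)
  gear 1: meshes with gear 0 -> depth 1 -> positive (opposite of gear 0)
  gear 2: meshes with gear 1 -> depth 2 -> negative (opposite of gear 1)
  gear 3: meshes with gear 2 -> depth 3 -> positive (opposite of gear 2)
  gear 4: meshes with gear 3 -> depth 4 -> negative (opposite of gear 3)
  gear 5: meshes with gear 4 -> depth 5 -> positive (opposite of gear 4)
Queried indices 0, 1, 4 -> negative, positive, negative

Answer: negative positive negative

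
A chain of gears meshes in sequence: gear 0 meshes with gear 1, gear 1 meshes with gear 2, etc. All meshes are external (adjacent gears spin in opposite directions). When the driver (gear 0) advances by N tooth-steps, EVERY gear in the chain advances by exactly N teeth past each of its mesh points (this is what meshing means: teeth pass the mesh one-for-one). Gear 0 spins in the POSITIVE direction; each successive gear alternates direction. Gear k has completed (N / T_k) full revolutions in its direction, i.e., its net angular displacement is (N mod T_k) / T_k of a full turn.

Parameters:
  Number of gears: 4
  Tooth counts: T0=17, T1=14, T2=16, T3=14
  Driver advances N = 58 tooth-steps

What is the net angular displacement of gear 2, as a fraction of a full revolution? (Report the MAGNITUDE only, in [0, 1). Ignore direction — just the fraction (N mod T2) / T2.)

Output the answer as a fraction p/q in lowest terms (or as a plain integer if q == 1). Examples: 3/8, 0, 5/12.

Answer: 5/8

Derivation:
Chain of 4 gears, tooth counts: [17, 14, 16, 14]
  gear 0: T0=17, direction=positive, advance = 58 mod 17 = 7 teeth = 7/17 turn
  gear 1: T1=14, direction=negative, advance = 58 mod 14 = 2 teeth = 2/14 turn
  gear 2: T2=16, direction=positive, advance = 58 mod 16 = 10 teeth = 10/16 turn
  gear 3: T3=14, direction=negative, advance = 58 mod 14 = 2 teeth = 2/14 turn
Gear 2: 58 mod 16 = 10
Fraction = 10 / 16 = 5/8 (gcd(10,16)=2) = 5/8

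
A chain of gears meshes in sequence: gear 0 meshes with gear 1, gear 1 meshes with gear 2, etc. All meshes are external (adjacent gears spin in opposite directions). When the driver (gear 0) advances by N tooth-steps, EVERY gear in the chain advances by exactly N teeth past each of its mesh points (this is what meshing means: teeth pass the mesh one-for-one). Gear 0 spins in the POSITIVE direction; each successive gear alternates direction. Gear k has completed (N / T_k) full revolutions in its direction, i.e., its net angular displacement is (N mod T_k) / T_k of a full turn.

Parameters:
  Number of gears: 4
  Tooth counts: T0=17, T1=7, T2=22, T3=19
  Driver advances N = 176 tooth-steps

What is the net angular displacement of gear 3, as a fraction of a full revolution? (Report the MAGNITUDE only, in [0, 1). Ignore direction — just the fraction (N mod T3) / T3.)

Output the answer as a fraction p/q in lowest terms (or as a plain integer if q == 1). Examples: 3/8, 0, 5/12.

Chain of 4 gears, tooth counts: [17, 7, 22, 19]
  gear 0: T0=17, direction=positive, advance = 176 mod 17 = 6 teeth = 6/17 turn
  gear 1: T1=7, direction=negative, advance = 176 mod 7 = 1 teeth = 1/7 turn
  gear 2: T2=22, direction=positive, advance = 176 mod 22 = 0 teeth = 0/22 turn
  gear 3: T3=19, direction=negative, advance = 176 mod 19 = 5 teeth = 5/19 turn
Gear 3: 176 mod 19 = 5
Fraction = 5 / 19 = 5/19 (gcd(5,19)=1) = 5/19

Answer: 5/19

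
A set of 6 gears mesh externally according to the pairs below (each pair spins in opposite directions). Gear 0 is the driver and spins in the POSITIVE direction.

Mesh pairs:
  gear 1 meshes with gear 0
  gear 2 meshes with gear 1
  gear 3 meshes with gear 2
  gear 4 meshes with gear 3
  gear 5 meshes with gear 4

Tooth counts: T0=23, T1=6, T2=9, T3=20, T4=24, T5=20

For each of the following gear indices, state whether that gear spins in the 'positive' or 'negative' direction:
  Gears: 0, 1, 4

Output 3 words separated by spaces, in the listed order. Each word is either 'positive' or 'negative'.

Gear 0 (driver): positive (depth 0)
  gear 1: meshes with gear 0 -> depth 1 -> negative (opposite of gear 0)
  gear 2: meshes with gear 1 -> depth 2 -> positive (opposite of gear 1)
  gear 3: meshes with gear 2 -> depth 3 -> negative (opposite of gear 2)
  gear 4: meshes with gear 3 -> depth 4 -> positive (opposite of gear 3)
  gear 5: meshes with gear 4 -> depth 5 -> negative (opposite of gear 4)
Queried indices 0, 1, 4 -> positive, negative, positive

Answer: positive negative positive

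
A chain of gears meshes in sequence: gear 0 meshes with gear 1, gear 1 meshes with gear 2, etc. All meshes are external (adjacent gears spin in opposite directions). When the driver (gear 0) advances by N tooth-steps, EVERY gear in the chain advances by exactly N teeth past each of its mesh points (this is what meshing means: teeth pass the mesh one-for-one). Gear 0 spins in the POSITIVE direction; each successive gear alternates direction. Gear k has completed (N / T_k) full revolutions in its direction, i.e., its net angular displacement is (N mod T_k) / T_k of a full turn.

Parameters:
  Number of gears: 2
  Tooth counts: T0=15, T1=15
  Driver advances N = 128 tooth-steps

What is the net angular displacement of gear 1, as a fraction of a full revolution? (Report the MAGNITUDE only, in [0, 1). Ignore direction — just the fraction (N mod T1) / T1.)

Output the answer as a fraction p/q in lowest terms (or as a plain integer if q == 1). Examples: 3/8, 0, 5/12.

Chain of 2 gears, tooth counts: [15, 15]
  gear 0: T0=15, direction=positive, advance = 128 mod 15 = 8 teeth = 8/15 turn
  gear 1: T1=15, direction=negative, advance = 128 mod 15 = 8 teeth = 8/15 turn
Gear 1: 128 mod 15 = 8
Fraction = 8 / 15 = 8/15 (gcd(8,15)=1) = 8/15

Answer: 8/15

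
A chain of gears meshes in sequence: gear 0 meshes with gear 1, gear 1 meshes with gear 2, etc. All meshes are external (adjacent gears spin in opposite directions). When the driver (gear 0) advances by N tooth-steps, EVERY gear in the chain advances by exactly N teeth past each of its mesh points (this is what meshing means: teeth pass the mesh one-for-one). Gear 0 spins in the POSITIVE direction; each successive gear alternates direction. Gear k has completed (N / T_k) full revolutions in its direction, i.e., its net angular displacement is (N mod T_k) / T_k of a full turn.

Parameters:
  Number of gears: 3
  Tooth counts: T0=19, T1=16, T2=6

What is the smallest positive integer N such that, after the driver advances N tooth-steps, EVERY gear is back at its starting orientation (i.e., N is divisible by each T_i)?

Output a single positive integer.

Answer: 912

Derivation:
Gear k returns to start when N is a multiple of T_k.
All gears at start simultaneously when N is a common multiple of [19, 16, 6]; the smallest such N is lcm(19, 16, 6).
Start: lcm = T0 = 19
Fold in T1=16: gcd(19, 16) = 1; lcm(19, 16) = 19 * 16 / 1 = 304 / 1 = 304
Fold in T2=6: gcd(304, 6) = 2; lcm(304, 6) = 304 * 6 / 2 = 1824 / 2 = 912
Full cycle length = 912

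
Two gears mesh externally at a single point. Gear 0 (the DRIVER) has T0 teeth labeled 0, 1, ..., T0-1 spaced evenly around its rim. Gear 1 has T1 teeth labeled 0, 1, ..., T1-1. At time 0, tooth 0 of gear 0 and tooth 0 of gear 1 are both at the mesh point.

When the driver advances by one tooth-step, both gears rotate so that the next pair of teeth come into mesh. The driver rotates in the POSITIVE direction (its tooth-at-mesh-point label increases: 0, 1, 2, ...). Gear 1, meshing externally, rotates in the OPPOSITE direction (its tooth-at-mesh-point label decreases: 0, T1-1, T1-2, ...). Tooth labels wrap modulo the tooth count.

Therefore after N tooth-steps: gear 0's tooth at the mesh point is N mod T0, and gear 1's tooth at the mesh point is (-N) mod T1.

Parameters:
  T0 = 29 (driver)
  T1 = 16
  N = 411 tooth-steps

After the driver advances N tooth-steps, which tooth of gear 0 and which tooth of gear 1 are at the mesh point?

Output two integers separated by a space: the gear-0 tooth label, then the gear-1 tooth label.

Gear 0 (driver, T0=29): tooth at mesh = N mod T0
  411 = 14 * 29 + 5, so 411 mod 29 = 5
  gear 0 tooth = 5
Gear 1 (driven, T1=16): tooth at mesh = (-N) mod T1
  411 = 25 * 16 + 11, so 411 mod 16 = 11
  (-411) mod 16 = (-11) mod 16 = 16 - 11 = 5
Mesh after 411 steps: gear-0 tooth 5 meets gear-1 tooth 5

Answer: 5 5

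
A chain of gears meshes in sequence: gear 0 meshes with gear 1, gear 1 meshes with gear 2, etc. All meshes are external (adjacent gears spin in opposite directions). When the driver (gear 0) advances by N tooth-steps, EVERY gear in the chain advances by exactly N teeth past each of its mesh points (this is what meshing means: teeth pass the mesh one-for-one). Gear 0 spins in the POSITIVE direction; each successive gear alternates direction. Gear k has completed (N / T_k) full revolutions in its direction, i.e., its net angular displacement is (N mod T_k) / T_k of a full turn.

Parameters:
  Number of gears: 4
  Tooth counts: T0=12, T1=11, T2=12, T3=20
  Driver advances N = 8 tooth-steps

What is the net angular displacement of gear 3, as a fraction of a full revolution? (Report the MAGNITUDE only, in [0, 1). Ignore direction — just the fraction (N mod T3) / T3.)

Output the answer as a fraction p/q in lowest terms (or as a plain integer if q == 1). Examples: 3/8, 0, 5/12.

Answer: 2/5

Derivation:
Chain of 4 gears, tooth counts: [12, 11, 12, 20]
  gear 0: T0=12, direction=positive, advance = 8 mod 12 = 8 teeth = 8/12 turn
  gear 1: T1=11, direction=negative, advance = 8 mod 11 = 8 teeth = 8/11 turn
  gear 2: T2=12, direction=positive, advance = 8 mod 12 = 8 teeth = 8/12 turn
  gear 3: T3=20, direction=negative, advance = 8 mod 20 = 8 teeth = 8/20 turn
Gear 3: 8 mod 20 = 8
Fraction = 8 / 20 = 2/5 (gcd(8,20)=4) = 2/5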